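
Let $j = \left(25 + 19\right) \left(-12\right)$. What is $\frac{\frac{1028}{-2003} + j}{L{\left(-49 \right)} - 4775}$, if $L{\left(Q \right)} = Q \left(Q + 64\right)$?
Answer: $\frac{529306}{5518265} \approx 0.095919$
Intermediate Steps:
$L{\left(Q \right)} = Q \left(64 + Q\right)$
$j = -528$ ($j = 44 \left(-12\right) = -528$)
$\frac{\frac{1028}{-2003} + j}{L{\left(-49 \right)} - 4775} = \frac{\frac{1028}{-2003} - 528}{- 49 \left(64 - 49\right) - 4775} = \frac{1028 \left(- \frac{1}{2003}\right) - 528}{\left(-49\right) 15 - 4775} = \frac{- \frac{1028}{2003} - 528}{-735 - 4775} = - \frac{1058612}{2003 \left(-5510\right)} = \left(- \frac{1058612}{2003}\right) \left(- \frac{1}{5510}\right) = \frac{529306}{5518265}$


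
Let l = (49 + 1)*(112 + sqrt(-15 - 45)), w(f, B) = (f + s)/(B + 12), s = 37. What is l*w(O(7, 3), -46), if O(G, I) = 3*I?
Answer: -128800/17 - 2300*I*sqrt(15)/17 ≈ -7576.5 - 523.99*I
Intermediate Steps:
w(f, B) = (37 + f)/(12 + B) (w(f, B) = (f + 37)/(B + 12) = (37 + f)/(12 + B))
l = 5600 + 100*I*sqrt(15) (l = 50*(112 + sqrt(-60)) = 50*(112 + 2*I*sqrt(15)) = 5600 + 100*I*sqrt(15) ≈ 5600.0 + 387.3*I)
l*w(O(7, 3), -46) = (5600 + 100*I*sqrt(15))*((37 + 3*3)/(12 - 46)) = (5600 + 100*I*sqrt(15))*((37 + 9)/(-34)) = (5600 + 100*I*sqrt(15))*(-1/34*46) = (5600 + 100*I*sqrt(15))*(-23/17) = -128800/17 - 2300*I*sqrt(15)/17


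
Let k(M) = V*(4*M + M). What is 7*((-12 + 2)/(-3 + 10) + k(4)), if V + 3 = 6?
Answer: 410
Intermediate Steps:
V = 3 (V = -3 + 6 = 3)
k(M) = 15*M (k(M) = 3*(4*M + M) = 3*(5*M) = 15*M)
7*((-12 + 2)/(-3 + 10) + k(4)) = 7*((-12 + 2)/(-3 + 10) + 15*4) = 7*(-10/7 + 60) = 7*(410/7) = 410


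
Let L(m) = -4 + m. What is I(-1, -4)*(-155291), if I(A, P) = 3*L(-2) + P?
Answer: 3416402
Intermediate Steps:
I(A, P) = -18 + P (I(A, P) = 3*(-4 - 2) + P = 3*(-6) + P = -18 + P)
I(-1, -4)*(-155291) = (-18 - 4)*(-155291) = -22*(-155291) = 3416402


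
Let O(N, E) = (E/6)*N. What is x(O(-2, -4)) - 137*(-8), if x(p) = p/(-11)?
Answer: 36164/33 ≈ 1095.9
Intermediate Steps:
O(N, E) = E*N/6 (O(N, E) = (E*(⅙))*N = (E/6)*N = E*N/6)
x(p) = -p/11 (x(p) = p*(-1/11) = -p/11)
x(O(-2, -4)) - 137*(-8) = -(-4)*(-2)/66 - 137*(-8) = -1/11*4/3 + 1096 = -4/33 + 1096 = 36164/33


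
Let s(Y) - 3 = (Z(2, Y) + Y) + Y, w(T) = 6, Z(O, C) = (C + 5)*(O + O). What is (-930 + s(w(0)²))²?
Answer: 477481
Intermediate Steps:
Z(O, C) = 2*O*(5 + C) (Z(O, C) = (5 + C)*(2*O) = 2*O*(5 + C))
s(Y) = 23 + 6*Y (s(Y) = 3 + ((2*2*(5 + Y) + Y) + Y) = 3 + (((20 + 4*Y) + Y) + Y) = 3 + ((20 + 5*Y) + Y) = 3 + (20 + 6*Y) = 23 + 6*Y)
(-930 + s(w(0)²))² = (-930 + (23 + 6*6²))² = (-930 + (23 + 6*36))² = (-930 + (23 + 216))² = (-930 + 239)² = (-691)² = 477481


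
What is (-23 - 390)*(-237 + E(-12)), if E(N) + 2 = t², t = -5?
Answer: 88382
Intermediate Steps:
E(N) = 23 (E(N) = -2 + (-5)² = -2 + 25 = 23)
(-23 - 390)*(-237 + E(-12)) = (-23 - 390)*(-237 + 23) = -413*(-214) = 88382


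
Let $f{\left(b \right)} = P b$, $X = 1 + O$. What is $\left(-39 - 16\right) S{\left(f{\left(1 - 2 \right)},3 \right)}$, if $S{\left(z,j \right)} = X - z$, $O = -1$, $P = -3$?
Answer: $165$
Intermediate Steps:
$X = 0$ ($X = 1 - 1 = 0$)
$f{\left(b \right)} = - 3 b$
$S{\left(z,j \right)} = - z$ ($S{\left(z,j \right)} = 0 - z = - z$)
$\left(-39 - 16\right) S{\left(f{\left(1 - 2 \right)},3 \right)} = \left(-39 - 16\right) \left(- \left(-3\right) \left(1 - 2\right)\right) = - 55 \left(- \left(-3\right) \left(-1\right)\right) = - 55 \left(\left(-1\right) 3\right) = \left(-55\right) \left(-3\right) = 165$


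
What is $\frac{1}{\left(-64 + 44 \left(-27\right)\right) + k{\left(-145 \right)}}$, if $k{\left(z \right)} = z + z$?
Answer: $- \frac{1}{1542} \approx -0.00064851$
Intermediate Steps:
$k{\left(z \right)} = 2 z$
$\frac{1}{\left(-64 + 44 \left(-27\right)\right) + k{\left(-145 \right)}} = \frac{1}{\left(-64 + 44 \left(-27\right)\right) + 2 \left(-145\right)} = \frac{1}{\left(-64 - 1188\right) - 290} = \frac{1}{-1252 - 290} = \frac{1}{-1542} = - \frac{1}{1542}$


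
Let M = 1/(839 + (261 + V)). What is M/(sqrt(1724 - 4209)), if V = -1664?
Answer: I*sqrt(2485)/1401540 ≈ 3.5568e-5*I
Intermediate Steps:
M = -1/564 (M = 1/(839 + (261 - 1664)) = 1/(839 - 1403) = 1/(-564) = -1/564 ≈ -0.0017731)
M/(sqrt(1724 - 4209)) = -1/(564*sqrt(1724 - 4209)) = -(-I*sqrt(2485)/2485)/564 = -(-1)*I*sqrt(2485)/1401540 = I*sqrt(2485)/1401540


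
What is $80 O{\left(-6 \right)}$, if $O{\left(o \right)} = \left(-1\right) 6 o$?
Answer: $2880$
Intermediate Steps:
$O{\left(o \right)} = - 6 o$
$80 O{\left(-6 \right)} = 80 \left(\left(-6\right) \left(-6\right)\right) = 80 \cdot 36 = 2880$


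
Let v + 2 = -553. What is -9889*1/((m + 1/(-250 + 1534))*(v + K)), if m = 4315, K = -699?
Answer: 192386/105268759 ≈ 0.0018276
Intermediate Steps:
v = -555 (v = -2 - 553 = -555)
-9889*1/((m + 1/(-250 + 1534))*(v + K)) = -9889*1/((-555 - 699)*(4315 + 1/(-250 + 1534))) = -9889*(-1/(1254*(4315 + 1/1284))) = -9889/((-1254*5540461/1284)) = -9889/(-1157956349/214) = -9889*(-214/1157956349) = 192386/105268759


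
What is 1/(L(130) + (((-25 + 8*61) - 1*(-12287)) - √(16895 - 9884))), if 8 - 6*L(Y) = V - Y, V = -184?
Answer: 115233/1475341822 + 27*√779/1475341822 ≈ 7.8617e-5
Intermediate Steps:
L(Y) = 32 + Y/6 (L(Y) = 4/3 - (-184 - Y)/6 = 4/3 + (92/3 + Y/6) = 32 + Y/6)
1/(L(130) + (((-25 + 8*61) - 1*(-12287)) - √(16895 - 9884))) = 1/((32 + (⅙)*130) + (((-25 + 8*61) - 1*(-12287)) - √(16895 - 9884))) = 1/((32 + 65/3) + (((-25 + 488) + 12287) - √7011)) = 1/(161/3 + ((463 + 12287) - 3*√779)) = 1/(161/3 + (12750 - 3*√779)) = 1/(38411/3 - 3*√779)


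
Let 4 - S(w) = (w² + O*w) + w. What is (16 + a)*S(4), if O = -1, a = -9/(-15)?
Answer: -996/5 ≈ -199.20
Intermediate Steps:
a = ⅗ (a = -9*(-1/15) = ⅗ ≈ 0.60000)
S(w) = 4 - w² (S(w) = 4 - ((w² - w) + w) = 4 - w²)
(16 + a)*S(4) = (16 + ⅗)*(4 - 1*4²) = 83*(4 - 1*16)/5 = 83*(4 - 16)/5 = (83/5)*(-12) = -996/5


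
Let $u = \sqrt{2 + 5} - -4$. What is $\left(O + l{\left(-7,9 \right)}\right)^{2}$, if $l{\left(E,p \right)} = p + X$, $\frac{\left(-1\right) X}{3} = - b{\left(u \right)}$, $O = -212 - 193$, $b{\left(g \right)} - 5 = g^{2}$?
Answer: $101376 - 14976 \sqrt{7} \approx 61753.0$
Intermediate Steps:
$u = 4 + \sqrt{7}$ ($u = \sqrt{7} + 4 = 4 + \sqrt{7} \approx 6.6458$)
$b{\left(g \right)} = 5 + g^{2}$
$O = -405$
$X = 15 + 3 \left(4 + \sqrt{7}\right)^{2}$ ($X = - 3 \left(- (5 + \left(4 + \sqrt{7}\right)^{2})\right) = - 3 \left(-5 - \left(4 + \sqrt{7}\right)^{2}\right) = 15 + 3 \left(4 + \sqrt{7}\right)^{2} \approx 147.5$)
$l{\left(E,p \right)} = 84 + p + 24 \sqrt{7}$ ($l{\left(E,p \right)} = p + \left(84 + 24 \sqrt{7}\right) = 84 + p + 24 \sqrt{7}$)
$\left(O + l{\left(-7,9 \right)}\right)^{2} = \left(-405 + \left(84 + 9 + 24 \sqrt{7}\right)\right)^{2} = \left(-405 + \left(93 + 24 \sqrt{7}\right)\right)^{2} = \left(-312 + 24 \sqrt{7}\right)^{2}$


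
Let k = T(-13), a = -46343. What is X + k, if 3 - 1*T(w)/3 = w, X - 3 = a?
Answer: -46292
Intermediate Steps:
X = -46340 (X = 3 - 46343 = -46340)
T(w) = 9 - 3*w
k = 48 (k = 9 - 3*(-13) = 9 + 39 = 48)
X + k = -46340 + 48 = -46292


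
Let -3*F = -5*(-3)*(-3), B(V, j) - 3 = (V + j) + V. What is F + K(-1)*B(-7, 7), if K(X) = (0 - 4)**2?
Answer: -49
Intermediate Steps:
K(X) = 16 (K(X) = (-4)**2 = 16)
B(V, j) = 3 + j + 2*V (B(V, j) = 3 + ((V + j) + V) = 3 + (j + 2*V) = 3 + j + 2*V)
F = 15 (F = -(-5*(-3))*(-3)/3 = -5*(-3) = -1/3*(-45) = 15)
F + K(-1)*B(-7, 7) = 15 + 16*(3 + 7 + 2*(-7)) = 15 + 16*(3 + 7 - 14) = 15 + 16*(-4) = 15 - 64 = -49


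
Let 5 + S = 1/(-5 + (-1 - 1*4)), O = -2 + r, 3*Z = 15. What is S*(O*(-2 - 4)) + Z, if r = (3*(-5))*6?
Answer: -14051/5 ≈ -2810.2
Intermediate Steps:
Z = 5 (Z = (1/3)*15 = 5)
r = -90 (r = -15*6 = -90)
O = -92 (O = -2 - 90 = -92)
S = -51/10 (S = -5 + 1/(-5 + (-1 - 1*4)) = -5 + 1/(-5 + (-1 - 4)) = -5 + 1/(-5 - 5) = -5 + 1/(-10) = -5 - 1/10 = -51/10 ≈ -5.1000)
S*(O*(-2 - 4)) + Z = -(-2346)*(-2 - 4)/5 + 5 = -(-2346)*(-6)/5 + 5 = -51/10*552 + 5 = -14076/5 + 5 = -14051/5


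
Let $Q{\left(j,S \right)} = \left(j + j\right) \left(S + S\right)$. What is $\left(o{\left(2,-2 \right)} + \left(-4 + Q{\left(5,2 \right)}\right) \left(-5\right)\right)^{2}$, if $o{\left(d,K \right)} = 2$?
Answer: $31684$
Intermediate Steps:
$Q{\left(j,S \right)} = 4 S j$ ($Q{\left(j,S \right)} = 2 j 2 S = 4 S j$)
$\left(o{\left(2,-2 \right)} + \left(-4 + Q{\left(5,2 \right)}\right) \left(-5\right)\right)^{2} = \left(2 + \left(-4 + 4 \cdot 2 \cdot 5\right) \left(-5\right)\right)^{2} = \left(2 + \left(-4 + 40\right) \left(-5\right)\right)^{2} = \left(2 + 36 \left(-5\right)\right)^{2} = \left(2 - 180\right)^{2} = \left(-178\right)^{2} = 31684$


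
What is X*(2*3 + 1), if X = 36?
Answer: 252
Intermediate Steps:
X*(2*3 + 1) = 36*(2*3 + 1) = 36*(6 + 1) = 36*7 = 252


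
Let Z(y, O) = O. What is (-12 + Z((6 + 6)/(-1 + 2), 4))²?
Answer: 64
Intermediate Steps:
(-12 + Z((6 + 6)/(-1 + 2), 4))² = (-12 + 4)² = (-8)² = 64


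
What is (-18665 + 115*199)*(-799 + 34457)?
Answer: 142036760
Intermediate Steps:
(-18665 + 115*199)*(-799 + 34457) = (-18665 + 22885)*33658 = 4220*33658 = 142036760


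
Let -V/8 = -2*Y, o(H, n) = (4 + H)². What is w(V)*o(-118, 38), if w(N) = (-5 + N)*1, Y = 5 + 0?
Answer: 974700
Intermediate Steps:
Y = 5
V = 80 (V = -(-16)*5 = -8*(-10) = 80)
w(N) = -5 + N
w(V)*o(-118, 38) = (-5 + 80)*(4 - 118)² = 75*(-114)² = 75*12996 = 974700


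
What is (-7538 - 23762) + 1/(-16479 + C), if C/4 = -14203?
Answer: -2294008301/73291 ≈ -31300.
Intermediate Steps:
C = -56812 (C = 4*(-14203) = -56812)
(-7538 - 23762) + 1/(-16479 + C) = (-7538 - 23762) + 1/(-16479 - 56812) = -31300 + 1/(-73291) = -31300 - 1/73291 = -2294008301/73291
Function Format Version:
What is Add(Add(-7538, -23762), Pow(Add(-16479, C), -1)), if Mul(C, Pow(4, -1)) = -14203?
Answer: Rational(-2294008301, 73291) ≈ -31300.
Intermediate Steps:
C = -56812 (C = Mul(4, -14203) = -56812)
Add(Add(-7538, -23762), Pow(Add(-16479, C), -1)) = Add(Add(-7538, -23762), Pow(Add(-16479, -56812), -1)) = Add(-31300, Pow(-73291, -1)) = Add(-31300, Rational(-1, 73291)) = Rational(-2294008301, 73291)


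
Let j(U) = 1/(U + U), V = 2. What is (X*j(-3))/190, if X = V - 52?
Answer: 5/114 ≈ 0.043860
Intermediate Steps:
j(U) = 1/(2*U)
X = -50 (X = 2 - 52 = -50)
(X*j(-3))/190 = -25/(-3)/190 = -25*(-1)/3*(1/190) = -50*(-1/6)*(1/190) = (25/3)*(1/190) = 5/114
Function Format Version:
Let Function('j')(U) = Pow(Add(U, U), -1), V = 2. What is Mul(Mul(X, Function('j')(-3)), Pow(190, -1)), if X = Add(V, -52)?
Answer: Rational(5, 114) ≈ 0.043860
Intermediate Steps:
Function('j')(U) = Mul(Rational(1, 2), Pow(U, -1)) (Function('j')(U) = Pow(Mul(2, U), -1) = Mul(Rational(1, 2), Pow(U, -1)))
X = -50 (X = Add(2, -52) = -50)
Mul(Mul(X, Function('j')(-3)), Pow(190, -1)) = Mul(Mul(-50, Mul(Rational(1, 2), Pow(-3, -1))), Pow(190, -1)) = Mul(Mul(-50, Mul(Rational(1, 2), Rational(-1, 3))), Rational(1, 190)) = Mul(Mul(-50, Rational(-1, 6)), Rational(1, 190)) = Mul(Rational(25, 3), Rational(1, 190)) = Rational(5, 114)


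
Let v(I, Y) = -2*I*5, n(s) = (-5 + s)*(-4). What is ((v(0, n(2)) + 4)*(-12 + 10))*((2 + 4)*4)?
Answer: -192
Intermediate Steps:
n(s) = 20 - 4*s
v(I, Y) = -10*I
((v(0, n(2)) + 4)*(-12 + 10))*((2 + 4)*4) = ((-10*0 + 4)*(-12 + 10))*((2 + 4)*4) = ((0 + 4)*(-2))*(6*4) = (4*(-2))*24 = -8*24 = -192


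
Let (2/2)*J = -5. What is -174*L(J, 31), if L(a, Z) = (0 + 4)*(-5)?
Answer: 3480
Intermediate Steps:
J = -5
L(a, Z) = -20 (L(a, Z) = 4*(-5) = -20)
-174*L(J, 31) = -174*(-20) = 3480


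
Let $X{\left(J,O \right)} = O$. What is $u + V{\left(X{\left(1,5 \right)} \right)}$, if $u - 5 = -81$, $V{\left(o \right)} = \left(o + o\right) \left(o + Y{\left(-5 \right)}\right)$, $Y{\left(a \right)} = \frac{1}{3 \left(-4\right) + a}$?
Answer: $- \frac{452}{17} \approx -26.588$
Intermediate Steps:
$Y{\left(a \right)} = \frac{1}{-12 + a}$
$V{\left(o \right)} = 2 o \left(- \frac{1}{17} + o\right)$ ($V{\left(o \right)} = \left(o + o\right) \left(o + \frac{1}{-12 - 5}\right) = 2 o \left(o + \frac{1}{-17}\right) = 2 o \left(o - \frac{1}{17}\right) = 2 o \left(- \frac{1}{17} + o\right)$)
$u = -76$ ($u = 5 - 81 = -76$)
$u + V{\left(X{\left(1,5 \right)} \right)} = -76 + \frac{2}{17} \cdot 5 \left(-1 + 17 \cdot 5\right) = -76 + \frac{2}{17} \cdot 5 \left(-1 + 85\right) = -76 + \frac{2}{17} \cdot 5 \cdot 84 = -76 + \frac{840}{17} = - \frac{452}{17}$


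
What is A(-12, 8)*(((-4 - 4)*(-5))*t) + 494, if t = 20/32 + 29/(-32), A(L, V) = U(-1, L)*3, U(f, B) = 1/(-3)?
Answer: 2021/4 ≈ 505.25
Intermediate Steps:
U(f, B) = -1/3
A(L, V) = -1 (A(L, V) = -1/3*3 = -1)
t = -9/32 (t = 20*(1/32) + 29*(-1/32) = 5/8 - 29/32 = -9/32 ≈ -0.28125)
A(-12, 8)*(((-4 - 4)*(-5))*t) + 494 = -(-4 - 4)*(-5)*(-9)/32 + 494 = -(-8*(-5))*(-9)/32 + 494 = -40*(-9)/32 + 494 = -1*(-45/4) + 494 = 45/4 + 494 = 2021/4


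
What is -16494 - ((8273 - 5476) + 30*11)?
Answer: -19621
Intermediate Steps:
-16494 - ((8273 - 5476) + 30*11) = -16494 - (2797 + 330) = -16494 - 1*3127 = -16494 - 3127 = -19621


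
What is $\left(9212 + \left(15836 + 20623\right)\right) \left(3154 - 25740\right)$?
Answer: $-1031525206$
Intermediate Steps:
$\left(9212 + \left(15836 + 20623\right)\right) \left(3154 - 25740\right) = \left(9212 + 36459\right) \left(-22586\right) = 45671 \left(-22586\right) = -1031525206$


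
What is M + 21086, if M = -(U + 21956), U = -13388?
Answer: 12518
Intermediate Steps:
M = -8568 (M = -(-13388 + 21956) = -1*8568 = -8568)
M + 21086 = -8568 + 21086 = 12518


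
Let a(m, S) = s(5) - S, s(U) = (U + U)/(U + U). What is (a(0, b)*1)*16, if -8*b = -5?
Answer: 6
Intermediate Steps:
b = 5/8 (b = -1/8*(-5) = 5/8 ≈ 0.62500)
s(U) = 1 (s(U) = (2*U)/((2*U)) = (2*U)*(1/(2*U)) = 1)
a(m, S) = 1 - S
(a(0, b)*1)*16 = ((1 - 1*5/8)*1)*16 = ((1 - 5/8)*1)*16 = ((3/8)*1)*16 = (3/8)*16 = 6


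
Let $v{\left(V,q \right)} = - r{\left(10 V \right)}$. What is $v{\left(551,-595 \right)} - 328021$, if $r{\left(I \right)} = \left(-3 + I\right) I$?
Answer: $-30671591$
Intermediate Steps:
$r{\left(I \right)} = I \left(-3 + I\right)$
$v{\left(V,q \right)} = - 10 V \left(-3 + 10 V\right)$
$v{\left(551,-595 \right)} - 328021 = 10 \cdot 551 \left(3 - 5510\right) - 328021 = 10 \cdot 551 \left(-5507\right) - 328021 = -30343570 - 328021 = -30671591$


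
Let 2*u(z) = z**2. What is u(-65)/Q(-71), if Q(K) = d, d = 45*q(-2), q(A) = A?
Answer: -845/36 ≈ -23.472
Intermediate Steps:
u(z) = z**2/2
d = -90 (d = 45*(-2) = -90)
Q(K) = -90
u(-65)/Q(-71) = ((1/2)*(-65)**2)/(-90) = ((1/2)*4225)*(-1/90) = (4225/2)*(-1/90) = -845/36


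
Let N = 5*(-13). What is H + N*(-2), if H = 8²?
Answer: 194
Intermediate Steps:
H = 64
N = -65
H + N*(-2) = 64 - 65*(-2) = 64 + 130 = 194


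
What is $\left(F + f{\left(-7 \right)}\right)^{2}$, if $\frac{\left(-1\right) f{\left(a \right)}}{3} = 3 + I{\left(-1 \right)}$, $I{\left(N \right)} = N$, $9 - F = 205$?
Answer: $40804$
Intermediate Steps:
$F = -196$ ($F = 9 - 205 = -196$)
$f{\left(a \right)} = -6$ ($f{\left(a \right)} = - 3 \left(3 - 1\right) = \left(-3\right) 2 = -6$)
$\left(F + f{\left(-7 \right)}\right)^{2} = \left(-196 - 6\right)^{2} = \left(-202\right)^{2} = 40804$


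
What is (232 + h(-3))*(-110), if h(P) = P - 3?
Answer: -24860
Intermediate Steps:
h(P) = -3 + P
(232 + h(-3))*(-110) = (232 + (-3 - 3))*(-110) = (232 - 6)*(-110) = 226*(-110) = -24860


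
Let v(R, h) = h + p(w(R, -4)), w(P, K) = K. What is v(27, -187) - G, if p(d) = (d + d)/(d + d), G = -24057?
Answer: 23871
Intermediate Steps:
p(d) = 1 (p(d) = (2*d)/((2*d)) = (2*d)*(1/(2*d)) = 1)
v(R, h) = 1 + h (v(R, h) = h + 1 = 1 + h)
v(27, -187) - G = (1 - 187) - 1*(-24057) = -186 + 24057 = 23871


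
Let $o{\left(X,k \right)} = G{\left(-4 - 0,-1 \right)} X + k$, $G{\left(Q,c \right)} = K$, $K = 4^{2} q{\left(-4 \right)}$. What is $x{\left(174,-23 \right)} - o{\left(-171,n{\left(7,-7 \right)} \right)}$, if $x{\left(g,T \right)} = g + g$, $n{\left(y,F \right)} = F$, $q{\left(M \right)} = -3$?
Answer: $-7853$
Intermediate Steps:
$x{\left(g,T \right)} = 2 g$
$K = -48$ ($K = 4^{2} \left(-3\right) = 16 \left(-3\right) = -48$)
$G{\left(Q,c \right)} = -48$
$o{\left(X,k \right)} = k - 48 X$ ($o{\left(X,k \right)} = - 48 X + k = k - 48 X$)
$x{\left(174,-23 \right)} - o{\left(-171,n{\left(7,-7 \right)} \right)} = 2 \cdot 174 - \left(-7 - -8208\right) = 348 - \left(-7 + 8208\right) = 348 - 8201 = -7853$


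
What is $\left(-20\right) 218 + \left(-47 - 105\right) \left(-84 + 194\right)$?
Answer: $-21080$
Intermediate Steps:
$\left(-20\right) 218 + \left(-47 - 105\right) \left(-84 + 194\right) = -4360 + \left(-47 - 105\right) 110 = -4360 - 16720 = -21080$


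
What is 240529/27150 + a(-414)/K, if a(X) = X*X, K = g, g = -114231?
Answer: 7607488933/1033790550 ≈ 7.3588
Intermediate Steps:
K = -114231
a(X) = X**2
240529/27150 + a(-414)/K = 240529/27150 + (-414)**2/(-114231) = 240529*(1/27150) + 171396*(-1/114231) = 240529/27150 - 57132/38077 = 7607488933/1033790550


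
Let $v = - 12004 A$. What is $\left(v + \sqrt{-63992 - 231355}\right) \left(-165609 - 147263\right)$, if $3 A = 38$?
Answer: $\frac{142717188544}{3} - 312872 i \sqrt{295347} \approx 4.7572 \cdot 10^{10} - 1.7003 \cdot 10^{8} i$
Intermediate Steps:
$A = \frac{38}{3}$ ($A = \frac{1}{3} \cdot 38 = \frac{38}{3} \approx 12.667$)
$v = - \frac{456152}{3}$ ($v = \left(-12004\right) \frac{38}{3} = - \frac{456152}{3} \approx -1.5205 \cdot 10^{5}$)
$\left(v + \sqrt{-63992 - 231355}\right) \left(-165609 - 147263\right) = \left(- \frac{456152}{3} + \sqrt{-63992 - 231355}\right) \left(-165609 - 147263\right) = \left(- \frac{456152}{3} + \sqrt{-295347}\right) \left(-312872\right) = \left(- \frac{456152}{3} + i \sqrt{295347}\right) \left(-312872\right) = \frac{142717188544}{3} - 312872 i \sqrt{295347}$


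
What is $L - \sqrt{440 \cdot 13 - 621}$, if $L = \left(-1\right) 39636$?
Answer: $-39636 - \sqrt{5099} \approx -39707.0$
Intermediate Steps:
$L = -39636$
$L - \sqrt{440 \cdot 13 - 621} = -39636 - \sqrt{440 \cdot 13 - 621} = -39636 - \sqrt{5720 - 621} = -39636 - \sqrt{5099}$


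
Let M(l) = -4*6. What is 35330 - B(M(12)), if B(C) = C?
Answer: 35354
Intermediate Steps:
M(l) = -24
35330 - B(M(12)) = 35330 - 1*(-24) = 35330 + 24 = 35354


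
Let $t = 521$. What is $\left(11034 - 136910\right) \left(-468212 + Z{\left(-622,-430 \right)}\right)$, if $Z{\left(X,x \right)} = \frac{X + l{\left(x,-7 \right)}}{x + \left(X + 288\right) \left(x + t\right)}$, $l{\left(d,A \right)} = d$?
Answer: $\frac{227082910199642}{3853} \approx 5.8937 \cdot 10^{10}$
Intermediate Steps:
$Z{\left(X,x \right)} = \frac{X + x}{x + \left(288 + X\right) \left(521 + x\right)}$ ($Z{\left(X,x \right)} = \frac{X + x}{x + \left(X + 288\right) \left(x + 521\right)} = \frac{X + x}{x + \left(288 + X\right) \left(521 + x\right)}$)
$\left(11034 - 136910\right) \left(-468212 + Z{\left(-622,-430 \right)}\right) = \left(11034 - 136910\right) \left(-468212 + \frac{-622 - 430}{150048 + 289 \left(-430\right) + 521 \left(-622\right) - -267460}\right) = - 125876 \left(-468212 + \frac{1}{150048 - 124270 - 324062 + 267460} \left(-1052\right)\right) = - 125876 \left(-468212 + \frac{1}{-30824} \left(-1052\right)\right) = - 125876 \left(-468212 - - \frac{263}{7706}\right) = - 125876 \left(-468212 + \frac{263}{7706}\right) = \left(-125876\right) \left(- \frac{3608041409}{7706}\right) = \frac{227082910199642}{3853}$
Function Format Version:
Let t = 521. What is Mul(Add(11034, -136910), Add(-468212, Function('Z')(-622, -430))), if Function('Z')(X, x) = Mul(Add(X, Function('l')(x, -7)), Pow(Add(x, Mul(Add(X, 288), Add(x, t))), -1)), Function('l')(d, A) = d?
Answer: Rational(227082910199642, 3853) ≈ 5.8937e+10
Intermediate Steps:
Function('Z')(X, x) = Mul(Pow(Add(x, Mul(Add(288, X), Add(521, x))), -1), Add(X, x)) (Function('Z')(X, x) = Mul(Add(X, x), Pow(Add(x, Mul(Add(X, 288), Add(x, 521))), -1)) = Mul(Add(X, x), Pow(Add(x, Mul(Add(288, X), Add(521, x))), -1)) = Mul(Pow(Add(x, Mul(Add(288, X), Add(521, x))), -1), Add(X, x)))
Mul(Add(11034, -136910), Add(-468212, Function('Z')(-622, -430))) = Mul(Add(11034, -136910), Add(-468212, Mul(Pow(Add(150048, Mul(289, -430), Mul(521, -622), Mul(-622, -430)), -1), Add(-622, -430)))) = Mul(-125876, Add(-468212, Mul(Pow(Add(150048, -124270, -324062, 267460), -1), -1052))) = Mul(-125876, Add(-468212, Mul(Pow(-30824, -1), -1052))) = Mul(-125876, Add(-468212, Mul(Rational(-1, 30824), -1052))) = Mul(-125876, Add(-468212, Rational(263, 7706))) = Mul(-125876, Rational(-3608041409, 7706)) = Rational(227082910199642, 3853)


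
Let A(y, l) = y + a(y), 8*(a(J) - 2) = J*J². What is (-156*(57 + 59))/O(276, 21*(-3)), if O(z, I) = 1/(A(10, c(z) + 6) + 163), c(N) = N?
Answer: -5428800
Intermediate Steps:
a(J) = 2 + J³/8 (a(J) = 2 + (J*J²)/8 = 2 + J³/8)
A(y, l) = 2 + y + y³/8 (A(y, l) = y + (2 + y³/8) = 2 + y + y³/8)
O(z, I) = 1/300 (O(z, I) = 1/((2 + 10 + (⅛)*10³) + 163) = 1/((2 + 10 + (⅛)*1000) + 163) = 1/((2 + 10 + 125) + 163) = 1/(137 + 163) = 1/300)
(-156*(57 + 59))/O(276, 21*(-3)) = (-156*(57 + 59))/(1/300) = -156*116*300 = -18096*300 = -5428800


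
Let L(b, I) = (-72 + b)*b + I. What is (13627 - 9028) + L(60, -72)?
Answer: 3807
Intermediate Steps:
L(b, I) = I + b*(-72 + b) (L(b, I) = b*(-72 + b) + I = I + b*(-72 + b))
(13627 - 9028) + L(60, -72) = (13627 - 9028) + (-72 + 60**2 - 72*60) = 4599 + (-72 + 3600 - 4320) = 4599 - 792 = 3807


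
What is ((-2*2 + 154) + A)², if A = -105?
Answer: 2025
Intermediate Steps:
((-2*2 + 154) + A)² = ((-2*2 + 154) - 105)² = ((-4 + 154) - 105)² = (150 - 105)² = 45² = 2025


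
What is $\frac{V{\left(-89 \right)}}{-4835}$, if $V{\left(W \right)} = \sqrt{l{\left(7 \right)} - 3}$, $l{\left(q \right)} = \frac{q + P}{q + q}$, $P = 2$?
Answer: $- \frac{i \sqrt{462}}{67690} \approx - 0.00031754 i$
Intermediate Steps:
$l{\left(q \right)} = \frac{2 + q}{2 q}$ ($l{\left(q \right)} = \frac{q + 2}{q + q} = \frac{2 + q}{2 q}$)
$V{\left(W \right)} = \frac{i \sqrt{462}}{14}$ ($V{\left(W \right)} = \sqrt{\frac{2 + 7}{2 \cdot 7} - 3} = \sqrt{\frac{1}{2} \cdot \frac{1}{7} \cdot 9 - 3} = \sqrt{\frac{9}{14} - 3} = \sqrt{- \frac{33}{14}} = \frac{i \sqrt{462}}{14}$)
$\frac{V{\left(-89 \right)}}{-4835} = \frac{\frac{1}{14} i \sqrt{462}}{-4835} = \frac{i \sqrt{462}}{14} \left(- \frac{1}{4835}\right) = - \frac{i \sqrt{462}}{67690}$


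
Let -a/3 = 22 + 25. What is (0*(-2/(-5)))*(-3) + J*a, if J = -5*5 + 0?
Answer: 3525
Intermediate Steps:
J = -25 (J = -25 + 0 = -25)
a = -141 (a = -3*(22 + 25) = -3*47 = -141)
(0*(-2/(-5)))*(-3) + J*a = (0*(-2/(-5)))*(-3) - 25*(-141) = (0*(-2*(-⅕)))*(-3) + 3525 = (0*(⅖))*(-3) + 3525 = 0*(-3) + 3525 = 0 + 3525 = 3525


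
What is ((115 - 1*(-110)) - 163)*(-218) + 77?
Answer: -13439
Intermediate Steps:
((115 - 1*(-110)) - 163)*(-218) + 77 = ((115 + 110) - 163)*(-218) + 77 = (225 - 163)*(-218) + 77 = 62*(-218) + 77 = -13516 + 77 = -13439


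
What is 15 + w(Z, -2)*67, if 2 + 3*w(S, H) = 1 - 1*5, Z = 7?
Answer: -119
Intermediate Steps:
w(S, H) = -2 (w(S, H) = -⅔ + (1 - 1*5)/3 = -⅔ + (1 - 5)/3 = -⅔ + (⅓)*(-4) = -⅔ - 4/3 = -2)
15 + w(Z, -2)*67 = 15 - 2*67 = 15 - 134 = -119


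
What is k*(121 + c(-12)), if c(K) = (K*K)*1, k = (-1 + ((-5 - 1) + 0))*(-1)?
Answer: 1855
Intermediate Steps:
k = 7 (k = (-1 + (-6 + 0))*(-1) = (-1 - 6)*(-1) = -7*(-1) = 7)
c(K) = K² (c(K) = K²*1 = K²)
k*(121 + c(-12)) = 7*(121 + (-12)²) = 7*(121 + 144) = 7*265 = 1855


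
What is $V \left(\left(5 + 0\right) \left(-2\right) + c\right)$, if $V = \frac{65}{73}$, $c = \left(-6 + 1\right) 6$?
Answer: $- \frac{2600}{73} \approx -35.616$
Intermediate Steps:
$c = -30$ ($c = \left(-5\right) 6 = -30$)
$V = \frac{65}{73}$ ($V = 65 \cdot \frac{1}{73} = \frac{65}{73} \approx 0.89041$)
$V \left(\left(5 + 0\right) \left(-2\right) + c\right) = \frac{65 \left(\left(5 + 0\right) \left(-2\right) - 30\right)}{73} = \frac{65 \left(5 \left(-2\right) - 30\right)}{73} = \frac{65 \left(-10 - 30\right)}{73} = \frac{65}{73} \left(-40\right) = - \frac{2600}{73}$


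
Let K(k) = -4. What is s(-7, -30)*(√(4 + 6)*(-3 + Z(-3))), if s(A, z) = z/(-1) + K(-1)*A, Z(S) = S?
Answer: -348*√10 ≈ -1100.5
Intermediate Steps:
s(A, z) = -z - 4*A (s(A, z) = z/(-1) - 4*A = z*(-1) - 4*A = -z - 4*A)
s(-7, -30)*(√(4 + 6)*(-3 + Z(-3))) = (-1*(-30) - 4*(-7))*(√(4 + 6)*(-3 - 3)) = (30 + 28)*(√10*(-6)) = 58*(-6*√10) = -348*√10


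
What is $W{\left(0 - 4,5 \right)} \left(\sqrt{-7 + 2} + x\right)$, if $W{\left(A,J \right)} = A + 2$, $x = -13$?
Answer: $26 - 2 i \sqrt{5} \approx 26.0 - 4.4721 i$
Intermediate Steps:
$W{\left(A,J \right)} = 2 + A$
$W{\left(0 - 4,5 \right)} \left(\sqrt{-7 + 2} + x\right) = \left(2 + \left(0 - 4\right)\right) \left(\sqrt{-7 + 2} - 13\right) = \left(2 + \left(0 - 4\right)\right) \left(\sqrt{-5} - 13\right) = \left(2 - 4\right) \left(i \sqrt{5} - 13\right) = - 2 \left(-13 + i \sqrt{5}\right) = 26 - 2 i \sqrt{5}$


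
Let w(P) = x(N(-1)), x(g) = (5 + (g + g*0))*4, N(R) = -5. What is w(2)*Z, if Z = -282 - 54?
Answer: 0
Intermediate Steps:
Z = -336
x(g) = 20 + 4*g (x(g) = (5 + (g + 0))*4 = (5 + g)*4 = 20 + 4*g)
w(P) = 0 (w(P) = 20 + 4*(-5) = 20 - 20 = 0)
w(2)*Z = 0*(-336) = 0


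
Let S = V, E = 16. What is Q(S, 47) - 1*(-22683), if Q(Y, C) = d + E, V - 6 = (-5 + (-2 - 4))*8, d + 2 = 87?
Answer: 22784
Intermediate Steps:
d = 85 (d = -2 + 87 = 85)
V = -82 (V = 6 + (-5 + (-2 - 4))*8 = 6 + (-5 - 6)*8 = 6 - 11*8 = 6 - 88 = -82)
S = -82
Q(Y, C) = 101 (Q(Y, C) = 85 + 16 = 101)
Q(S, 47) - 1*(-22683) = 101 - 1*(-22683) = 101 + 22683 = 22784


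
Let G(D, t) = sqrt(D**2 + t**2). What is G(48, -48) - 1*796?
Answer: -796 + 48*sqrt(2) ≈ -728.12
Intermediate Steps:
G(48, -48) - 1*796 = sqrt(48**2 + (-48)**2) - 1*796 = sqrt(2304 + 2304) - 796 = sqrt(4608) - 796 = 48*sqrt(2) - 796 = -796 + 48*sqrt(2)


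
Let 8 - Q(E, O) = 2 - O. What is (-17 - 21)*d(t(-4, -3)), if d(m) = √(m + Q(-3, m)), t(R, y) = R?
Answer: -38*I*√2 ≈ -53.74*I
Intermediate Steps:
Q(E, O) = 6 + O (Q(E, O) = 8 - (2 - O) = 8 + (-2 + O) = 6 + O)
d(m) = √(6 + 2*m) (d(m) = √(m + (6 + m)) = √(6 + 2*m))
(-17 - 21)*d(t(-4, -3)) = (-17 - 21)*√(6 + 2*(-4)) = -38*√(6 - 8) = -38*I*√2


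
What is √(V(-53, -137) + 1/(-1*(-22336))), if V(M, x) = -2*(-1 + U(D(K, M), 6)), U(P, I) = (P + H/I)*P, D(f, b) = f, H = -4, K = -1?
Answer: I*√93540027/8376 ≈ 1.1547*I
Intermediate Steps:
U(P, I) = P*(P - 4/I) (U(P, I) = (P - 4/I)*P = P*(P - 4/I))
V(M, x) = -4/3 (V(M, x) = -2*(-1 - 1*(-4 + 6*(-1))/6) = -2*(-1 - 1*⅙*(-4 - 6)) = -2*(-1 - 1*⅙*(-10)) = -2*(-1 + 5/3) = -2*⅔ = -4/3)
√(V(-53, -137) + 1/(-1*(-22336))) = √(-4/3 + 1/(-1*(-22336))) = √(-4/3 + 1/22336) = √(-89341/67008) = I*√93540027/8376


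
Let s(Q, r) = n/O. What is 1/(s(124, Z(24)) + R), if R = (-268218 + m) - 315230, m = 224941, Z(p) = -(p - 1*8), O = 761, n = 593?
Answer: -761/272823234 ≈ -2.7894e-6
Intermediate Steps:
Z(p) = 8 - p (Z(p) = -(p - 8) = -(-8 + p) = 8 - p)
s(Q, r) = 593/761
R = -358507 (R = (-268218 + 224941) - 315230 = -43277 - 315230 = -358507)
1/(s(124, Z(24)) + R) = 1/(593/761 - 358507) = 1/(-272823234/761) = -761/272823234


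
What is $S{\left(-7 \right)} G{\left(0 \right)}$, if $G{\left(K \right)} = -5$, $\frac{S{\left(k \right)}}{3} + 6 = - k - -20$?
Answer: $-315$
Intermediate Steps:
$S{\left(k \right)} = 42 - 3 k$ ($S{\left(k \right)} = -18 + 3 \left(- k - -20\right) = -18 + 3 \left(- k + 20\right) = -18 + 3 \left(20 - k\right) = -18 - \left(-60 + 3 k\right) = 42 - 3 k$)
$S{\left(-7 \right)} G{\left(0 \right)} = \left(42 - -21\right) \left(-5\right) = \left(42 + 21\right) \left(-5\right) = 63 \left(-5\right) = -315$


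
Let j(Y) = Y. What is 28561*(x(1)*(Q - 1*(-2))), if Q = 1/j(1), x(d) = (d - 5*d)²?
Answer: 1370928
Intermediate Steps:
x(d) = 16*d² (x(d) = (-4*d)² = 16*d²)
Q = 1 (Q = 1/1 = 1)
28561*(x(1)*(Q - 1*(-2))) = 28561*((16*1²)*(1 - 1*(-2))) = 28561*((16*1)*(1 + 2)) = 28561*(16*3) = 28561*48 = 1370928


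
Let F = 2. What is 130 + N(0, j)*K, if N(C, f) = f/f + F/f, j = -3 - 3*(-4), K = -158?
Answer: -568/9 ≈ -63.111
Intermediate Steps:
j = 9 (j = -3 + 12 = 9)
N(C, f) = 1 + 2/f (N(C, f) = f/f + 2/f = 1 + 2/f)
130 + N(0, j)*K = 130 + ((2 + 9)/9)*(-158) = 130 + ((1/9)*11)*(-158) = 130 + (11/9)*(-158) = 130 - 1738/9 = -568/9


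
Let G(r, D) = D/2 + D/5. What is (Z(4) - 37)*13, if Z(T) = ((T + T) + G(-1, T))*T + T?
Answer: 663/5 ≈ 132.60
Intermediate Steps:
G(r, D) = 7*D/10 (G(r, D) = D*(½) + D*(⅕) = D/2 + D/5 = 7*D/10)
Z(T) = T + 27*T²/10 (Z(T) = ((T + T) + 7*T/10)*T + T = (2*T + 7*T/10)*T + T = (27*T/10)*T + T = 27*T²/10 + T = T + 27*T²/10)
(Z(4) - 37)*13 = ((⅒)*4*(10 + 27*4) - 37)*13 = ((⅒)*4*(10 + 108) - 37)*13 = ((⅒)*4*118 - 37)*13 = (236/5 - 37)*13 = (51/5)*13 = 663/5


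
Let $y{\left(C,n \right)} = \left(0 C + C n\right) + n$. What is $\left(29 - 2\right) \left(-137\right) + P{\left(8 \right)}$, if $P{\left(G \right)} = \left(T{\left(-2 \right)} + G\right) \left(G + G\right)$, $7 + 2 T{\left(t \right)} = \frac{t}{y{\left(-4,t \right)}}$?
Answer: $- \frac{10889}{3} \approx -3629.7$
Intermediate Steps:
$y{\left(C,n \right)} = n + C n$ ($y{\left(C,n \right)} = \left(0 + C n\right) + n = C n + n = n + C n$)
$T{\left(t \right)} = - \frac{11}{3}$ ($T{\left(t \right)} = - \frac{7}{2} + \frac{t \frac{1}{t \left(1 - 4\right)}}{2} = - \frac{7}{2} + \frac{t \frac{1}{t \left(-3\right)}}{2} = - \frac{7}{2} + \frac{t \frac{1}{\left(-3\right) t}}{2} = - \frac{7}{2} + \frac{t \left(- \frac{1}{3 t}\right)}{2} = - \frac{7}{2} + \frac{1}{2} \left(- \frac{1}{3}\right) = - \frac{7}{2} - \frac{1}{6} = - \frac{11}{3}$)
$P{\left(G \right)} = 2 G \left(- \frac{11}{3} + G\right)$ ($P{\left(G \right)} = \left(- \frac{11}{3} + G\right) \left(G + G\right) = \left(- \frac{11}{3} + G\right) 2 G = 2 G \left(- \frac{11}{3} + G\right)$)
$\left(29 - 2\right) \left(-137\right) + P{\left(8 \right)} = \left(29 - 2\right) \left(-137\right) + \frac{2}{3} \cdot 8 \left(-11 + 3 \cdot 8\right) = \left(29 - 2\right) \left(-137\right) + \frac{2}{3} \cdot 8 \left(-11 + 24\right) = 27 \left(-137\right) + \frac{2}{3} \cdot 8 \cdot 13 = -3699 + \frac{208}{3} = - \frac{10889}{3}$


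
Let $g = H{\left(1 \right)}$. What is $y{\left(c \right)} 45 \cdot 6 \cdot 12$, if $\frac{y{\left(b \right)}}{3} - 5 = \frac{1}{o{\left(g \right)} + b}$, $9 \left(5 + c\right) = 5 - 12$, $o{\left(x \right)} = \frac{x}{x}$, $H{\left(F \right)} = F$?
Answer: $\frac{2002320}{43} \approx 46566.0$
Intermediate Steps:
$g = 1$
$o{\left(x \right)} = 1$
$c = - \frac{52}{9}$ ($c = -5 + \frac{5 - 12}{9} = -5 + \frac{1}{9} \left(-7\right) = -5 - \frac{7}{9} = - \frac{52}{9} \approx -5.7778$)
$y{\left(b \right)} = 15 + \frac{3}{1 + b}$
$y{\left(c \right)} 45 \cdot 6 \cdot 12 = \frac{3 \left(6 + 5 \left(- \frac{52}{9}\right)\right)}{1 - \frac{52}{9}} \cdot 45 \cdot 6 \cdot 12 = \frac{3 \left(6 - \frac{260}{9}\right)}{- \frac{43}{9}} \cdot 45 \cdot 72 = 3 \left(- \frac{9}{43}\right) \left(- \frac{206}{9}\right) 45 \cdot 72 = \frac{618}{43} \cdot 45 \cdot 72 = \frac{27810}{43} \cdot 72 = \frac{2002320}{43}$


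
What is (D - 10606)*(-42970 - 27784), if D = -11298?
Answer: 1549795616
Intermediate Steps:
(D - 10606)*(-42970 - 27784) = (-11298 - 10606)*(-42970 - 27784) = -21904*(-70754) = 1549795616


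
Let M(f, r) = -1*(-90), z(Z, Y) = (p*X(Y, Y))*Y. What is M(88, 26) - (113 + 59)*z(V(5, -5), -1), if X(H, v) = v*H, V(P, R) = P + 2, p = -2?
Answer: -254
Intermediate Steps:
V(P, R) = 2 + P
X(H, v) = H*v
z(Z, Y) = -2*Y**3 (z(Z, Y) = (-2*Y*Y)*Y = (-2*Y**2)*Y = -2*Y**3)
M(f, r) = 90
M(88, 26) - (113 + 59)*z(V(5, -5), -1) = 90 - (113 + 59)*(-2*(-1)**3) = 90 - 172*(-2*(-1)) = 90 - 172*2 = 90 - 1*344 = 90 - 344 = -254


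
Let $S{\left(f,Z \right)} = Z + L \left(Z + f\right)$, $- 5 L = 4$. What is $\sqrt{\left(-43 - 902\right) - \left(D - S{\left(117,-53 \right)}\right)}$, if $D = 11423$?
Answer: $\frac{39 i \sqrt{205}}{5} \approx 111.68 i$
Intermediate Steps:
$L = - \frac{4}{5}$ ($L = \left(- \frac{1}{5}\right) 4 = - \frac{4}{5} \approx -0.8$)
$S{\left(f,Z \right)} = - \frac{4 f}{5} + \frac{Z}{5}$ ($S{\left(f,Z \right)} = Z - \frac{4 \left(Z + f\right)}{5} = Z - \left(\frac{4 Z}{5} + \frac{4 f}{5}\right) = - \frac{4 f}{5} + \frac{Z}{5}$)
$\sqrt{\left(-43 - 902\right) - \left(D - S{\left(117,-53 \right)}\right)} = \sqrt{\left(-43 - 902\right) + \left(\left(\left(- \frac{4}{5}\right) 117 + \frac{1}{5} \left(-53\right)\right) - 11423\right)} = \sqrt{\left(-43 - 902\right) - \frac{57636}{5}} = \sqrt{-945 - \frac{57636}{5}} = \sqrt{- \frac{62361}{5}} = \frac{39 i \sqrt{205}}{5}$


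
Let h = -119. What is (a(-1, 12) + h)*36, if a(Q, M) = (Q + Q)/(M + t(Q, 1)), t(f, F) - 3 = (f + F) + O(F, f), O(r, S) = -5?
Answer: -21456/5 ≈ -4291.2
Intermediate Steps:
t(f, F) = -2 + F + f (t(f, F) = 3 + ((f + F) - 5) = 3 + ((F + f) - 5) = 3 + (-5 + F + f) = -2 + F + f)
a(Q, M) = 2*Q/(-1 + M + Q) (a(Q, M) = (Q + Q)/(M + (-2 + 1 + Q)) = (2*Q)/(M + (-1 + Q)) = (2*Q)/(-1 + M + Q) = 2*Q/(-1 + M + Q))
(a(-1, 12) + h)*36 = (2*(-1)/(-1 + 12 - 1) - 119)*36 = (2*(-1)/10 - 119)*36 = (2*(-1)*(1/10) - 119)*36 = (-1/5 - 119)*36 = -596/5*36 = -21456/5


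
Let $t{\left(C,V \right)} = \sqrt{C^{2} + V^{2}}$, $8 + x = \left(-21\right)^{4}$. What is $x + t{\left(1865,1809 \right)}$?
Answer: $194473 + \sqrt{6750706} \approx 1.9707 \cdot 10^{5}$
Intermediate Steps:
$x = 194473$ ($x = -8 + \left(-21\right)^{4} = -8 + 194481 = 194473$)
$x + t{\left(1865,1809 \right)} = 194473 + \sqrt{1865^{2} + 1809^{2}} = 194473 + \sqrt{3478225 + 3272481} = 194473 + \sqrt{6750706}$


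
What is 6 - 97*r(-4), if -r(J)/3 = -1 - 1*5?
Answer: -1740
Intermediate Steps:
r(J) = 18 (r(J) = -3*(-1 - 1*5) = -3*(-1 - 5) = -3*(-6) = 18)
6 - 97*r(-4) = 6 - 97*18 = 6 - 1746 = -1740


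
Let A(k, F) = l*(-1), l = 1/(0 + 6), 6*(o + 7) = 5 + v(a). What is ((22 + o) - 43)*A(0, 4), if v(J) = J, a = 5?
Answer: 79/18 ≈ 4.3889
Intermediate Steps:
o = -16/3 (o = -7 + (5 + 5)/6 = -7 + (⅙)*10 = -7 + 5/3 = -16/3 ≈ -5.3333)
l = ⅙ (l = 1/6 = ⅙ ≈ 0.16667)
A(k, F) = -⅙ (A(k, F) = (⅙)*(-1) = -⅙)
((22 + o) - 43)*A(0, 4) = ((22 - 16/3) - 43)*(-⅙) = (50/3 - 43)*(-⅙) = -79/3*(-⅙) = 79/18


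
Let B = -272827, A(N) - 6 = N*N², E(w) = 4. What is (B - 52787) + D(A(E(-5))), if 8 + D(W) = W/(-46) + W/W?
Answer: -7489318/23 ≈ -3.2562e+5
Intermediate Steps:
A(N) = 6 + N³ (A(N) = 6 + N*N² = 6 + N³)
D(W) = -7 - W/46 (D(W) = -8 + (W/(-46) + W/W) = -8 + (W*(-1/46) + 1) = -8 + (-W/46 + 1) = -8 + (1 - W/46) = -7 - W/46)
(B - 52787) + D(A(E(-5))) = (-272827 - 52787) + (-7 - (6 + 4³)/46) = -325614 + (-7 - (6 + 64)/46) = -325614 + (-7 - 1/46*70) = -325614 + (-7 - 35/23) = -325614 - 196/23 = -7489318/23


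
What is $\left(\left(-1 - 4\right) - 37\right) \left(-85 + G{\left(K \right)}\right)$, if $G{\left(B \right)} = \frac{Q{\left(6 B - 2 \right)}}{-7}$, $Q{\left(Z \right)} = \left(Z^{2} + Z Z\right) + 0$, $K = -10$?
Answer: $49698$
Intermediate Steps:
$Q{\left(Z \right)} = 2 Z^{2}$ ($Q{\left(Z \right)} = \left(Z^{2} + Z^{2}\right) + 0 = 2 Z^{2} + 0 = 2 Z^{2}$)
$G{\left(B \right)} = - \frac{2 \left(-2 + 6 B\right)^{2}}{7}$ ($G{\left(B \right)} = \frac{2 \left(6 B - 2\right)^{2}}{-7} = 2 \left(-2 + 6 B\right)^{2} \left(- \frac{1}{7}\right) = - \frac{2 \left(-2 + 6 B\right)^{2}}{7}$)
$\left(\left(-1 - 4\right) - 37\right) \left(-85 + G{\left(K \right)}\right) = \left(\left(-1 - 4\right) - 37\right) \left(-85 - \frac{8 \left(-1 + 3 \left(-10\right)\right)^{2}}{7}\right) = \left(\left(-1 - 4\right) - 37\right) \left(-85 - \frac{8 \left(-1 - 30\right)^{2}}{7}\right) = \left(-5 - 37\right) \left(-85 - \frac{8 \left(-31\right)^{2}}{7}\right) = - 42 \left(-85 - \frac{7688}{7}\right) = \left(-42\right) \left(- \frac{8283}{7}\right) = 49698$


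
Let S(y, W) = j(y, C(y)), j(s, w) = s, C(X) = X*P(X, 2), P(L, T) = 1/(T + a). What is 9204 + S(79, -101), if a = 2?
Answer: 9283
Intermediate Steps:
P(L, T) = 1/(2 + T) (P(L, T) = 1/(T + 2) = 1/(2 + T))
C(X) = X/4 (C(X) = X/(2 + 2) = X/4)
S(y, W) = y
9204 + S(79, -101) = 9204 + 79 = 9283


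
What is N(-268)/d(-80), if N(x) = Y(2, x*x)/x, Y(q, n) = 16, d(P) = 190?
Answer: -2/6365 ≈ -0.00031422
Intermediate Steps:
N(x) = 16/x
N(-268)/d(-80) = (16/(-268))/190 = (16*(-1/268))*(1/190) = -4/67*1/190 = -2/6365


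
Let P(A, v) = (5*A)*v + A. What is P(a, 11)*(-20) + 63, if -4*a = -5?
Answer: -1337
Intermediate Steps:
a = 5/4 (a = -¼*(-5) = 5/4 ≈ 1.2500)
P(A, v) = A + 5*A*v (P(A, v) = 5*A*v + A = A + 5*A*v)
P(a, 11)*(-20) + 63 = (5*(1 + 5*11)/4)*(-20) + 63 = (5*(1 + 55)/4)*(-20) + 63 = ((5/4)*56)*(-20) + 63 = 70*(-20) + 63 = -1400 + 63 = -1337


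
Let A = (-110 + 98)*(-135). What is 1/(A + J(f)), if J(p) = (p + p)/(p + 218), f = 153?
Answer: 371/601326 ≈ 0.00061697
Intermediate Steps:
A = 1620 (A = -12*(-135) = 1620)
J(p) = 2*p/(218 + p) (J(p) = (2*p)/(218 + p) = 2*p/(218 + p))
1/(A + J(f)) = 1/(1620 + 2*153/(218 + 153)) = 1/(1620 + 2*153/371) = 1/(1620 + 2*153*(1/371)) = 1/(1620 + 306/371) = 1/(601326/371) = 371/601326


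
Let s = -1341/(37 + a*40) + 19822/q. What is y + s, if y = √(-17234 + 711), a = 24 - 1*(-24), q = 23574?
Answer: 3589460/23067159 + I*√16523 ≈ 0.15561 + 128.54*I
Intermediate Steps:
a = 48 (a = 24 + 24 = 48)
y = I*√16523 (y = √(-16523) = I*√16523 ≈ 128.54*I)
s = 3589460/23067159 (s = -1341/(37 + 48*40) + 19822/23574 = -1341/(37 + 1920) + 19822*(1/23574) = -1341/1957 + 9911/11787 = 3589460/23067159 ≈ 0.15561)
y + s = I*√16523 + 3589460/23067159 = 3589460/23067159 + I*√16523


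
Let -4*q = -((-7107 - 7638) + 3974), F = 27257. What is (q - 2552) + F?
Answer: 88049/4 ≈ 22012.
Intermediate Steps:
q = -10771/4 (q = -(-1)*((-7107 - 7638) + 3974)/4 = -(-1)*(-14745 + 3974)/4 = -(-1)*(-10771)/4 = -1/4*10771 = -10771/4 ≈ -2692.8)
(q - 2552) + F = (-10771/4 - 2552) + 27257 = -20979/4 + 27257 = 88049/4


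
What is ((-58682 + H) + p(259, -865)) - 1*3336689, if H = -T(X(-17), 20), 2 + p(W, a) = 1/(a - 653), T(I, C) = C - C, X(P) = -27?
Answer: -5154176215/1518 ≈ -3.3954e+6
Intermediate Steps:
T(I, C) = 0
p(W, a) = -2 + 1/(-653 + a) (p(W, a) = -2 + 1/(a - 653) = -2 + 1/(-653 + a))
H = 0 (H = -1*0 = 0)
((-58682 + H) + p(259, -865)) - 1*3336689 = ((-58682 + 0) + (1307 - 2*(-865))/(-653 - 865)) - 1*3336689 = (-58682 + (1307 + 1730)/(-1518)) - 3336689 = (-58682 - 1/1518*3037) - 3336689 = (-58682 - 3037/1518) - 3336689 = -89082313/1518 - 3336689 = -5154176215/1518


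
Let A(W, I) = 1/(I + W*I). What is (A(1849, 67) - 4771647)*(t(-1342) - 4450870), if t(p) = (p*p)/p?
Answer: 1316620700453112794/61975 ≈ 2.1244e+13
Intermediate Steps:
t(p) = p (t(p) = p²/p = p)
A(W, I) = 1/(I + I*W)
(A(1849, 67) - 4771647)*(t(-1342) - 4450870) = (1/(67*(1 + 1849)) - 4771647)*(-1342 - 4450870) = ((1/67)/1850 - 4771647)*(-4452212) = ((1/67)*(1/1850) - 4771647)*(-4452212) = (1/123950 - 4771647)*(-4452212) = -591445645649/123950*(-4452212) = 1316620700453112794/61975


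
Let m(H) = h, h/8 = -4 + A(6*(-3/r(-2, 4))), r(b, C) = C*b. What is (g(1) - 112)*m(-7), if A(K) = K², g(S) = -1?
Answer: -1921/2 ≈ -960.50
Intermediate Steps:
h = 17/2 (h = 8*(-4 + (6*(-3/(4*(-2))))²) = 8*(-4 + (6*(-3/(-8)))²) = 8*(-4 + (6*(-3*(-⅛)))²) = 8*(-4 + (6*(3/8))²) = 8*(-4 + (9/4)²) = 8*(-4 + 81/16) = 8*(17/16) = 17/2 ≈ 8.5000)
m(H) = 17/2
(g(1) - 112)*m(-7) = (-1 - 112)*(17/2) = -113*17/2 = -1921/2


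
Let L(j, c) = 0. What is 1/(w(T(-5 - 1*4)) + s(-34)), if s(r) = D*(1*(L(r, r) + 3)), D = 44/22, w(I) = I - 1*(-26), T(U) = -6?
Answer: 1/26 ≈ 0.038462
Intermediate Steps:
w(I) = 26 + I (w(I) = I + 26 = 26 + I)
D = 2 (D = 44*(1/22) = 2)
s(r) = 6 (s(r) = 2*(1*(0 + 3)) = 2*(1*3) = 2*3 = 6)
1/(w(T(-5 - 1*4)) + s(-34)) = 1/((26 - 6) + 6) = 1/(20 + 6) = 1/26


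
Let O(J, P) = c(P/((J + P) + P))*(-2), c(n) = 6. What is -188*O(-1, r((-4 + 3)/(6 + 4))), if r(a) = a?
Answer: 2256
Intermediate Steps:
O(J, P) = -12 (O(J, P) = 6*(-2) = -12)
-188*O(-1, r((-4 + 3)/(6 + 4))) = -188*(-12) = 2256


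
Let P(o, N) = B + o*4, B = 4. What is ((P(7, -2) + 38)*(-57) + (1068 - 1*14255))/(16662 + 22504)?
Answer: -17177/39166 ≈ -0.43857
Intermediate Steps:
P(o, N) = 4 + 4*o (P(o, N) = 4 + o*4 = 4 + 4*o)
((P(7, -2) + 38)*(-57) + (1068 - 1*14255))/(16662 + 22504) = (((4 + 4*7) + 38)*(-57) + (1068 - 1*14255))/(16662 + 22504) = (((4 + 28) + 38)*(-57) + (1068 - 14255))/39166 = ((32 + 38)*(-57) - 13187)*(1/39166) = (70*(-57) - 13187)*(1/39166) = (-3990 - 13187)*(1/39166) = -17177*1/39166 = -17177/39166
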